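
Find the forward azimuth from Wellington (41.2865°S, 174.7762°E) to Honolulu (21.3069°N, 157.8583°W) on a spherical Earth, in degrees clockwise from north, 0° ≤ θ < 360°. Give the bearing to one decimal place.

Δλ = -157.8583 − 174.7762 = -332.6345°; wrapped into (−180°, 180°]: 27.3655°.
θ = atan2( sin Δλ · cos φ₂ , cos φ₁ · sin φ₂ − sin φ₁ · cos φ₂ · cos Δλ )
  = atan2(0.42825, 0.81897) = 27.605° → normalised to [0°, 360°): 27.605°.

27.6°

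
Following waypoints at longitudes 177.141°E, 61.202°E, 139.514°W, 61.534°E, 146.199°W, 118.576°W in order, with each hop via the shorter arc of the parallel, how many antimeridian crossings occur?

Leg 1: +177.141° → +61.202°, shortest Δλ = -115.939° (west) — does not cross 180°.
Leg 2: +61.202° → -139.514°, shortest Δλ = 159.284° (east) — crosses 180°.
Leg 3: -139.514° → +61.534°, shortest Δλ = -158.952° (west) — crosses 180°.
Leg 4: +61.534° → -146.199°, shortest Δλ = 152.267° (east) — crosses 180°.
Leg 5: -146.199° → -118.576°, shortest Δλ = 27.623° (east) — does not cross 180°.
Total crossings: 3.

3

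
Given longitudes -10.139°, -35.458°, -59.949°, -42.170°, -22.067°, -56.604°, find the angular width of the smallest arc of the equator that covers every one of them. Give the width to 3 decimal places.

49.810°

Sort the longitudes: -59.949°, -56.604°, -42.170°, -35.458°, -22.067°, -10.139°.
Eastward gaps between consecutive values (wrapping around): 3.345°, 14.434°, 6.712°, 13.391°, 11.928°, 310.190°.
Largest gap = 310.190° ⇒ minimal covering band is its complement: 360° − 310.190° = 49.810°.
Band runs from -59.949° eastward to -10.139°.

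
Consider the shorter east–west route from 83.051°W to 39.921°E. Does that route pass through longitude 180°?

No

Signed shortest Δλ = ((39.921 − -83.051 + 180) mod 360) − 180 = 122.972°.
Going east by 122.972° from -83.051° reaches +39.921° without touching 180°.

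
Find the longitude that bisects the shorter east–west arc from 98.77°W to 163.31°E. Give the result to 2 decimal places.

147.73°W

Signed shortest Δλ from -98.77° to +163.31° is -97.92°.
Midpoint longitude = -98.77° + (-97.92°)/2 = -98.77° − 48.96° = -147.73°.
(The naïve average (-98.77 + +163.31)/2 = 32.27° is on the wrong side of the globe.)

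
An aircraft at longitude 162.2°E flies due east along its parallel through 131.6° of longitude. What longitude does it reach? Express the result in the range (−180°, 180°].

66.2°W

Start at +162.2°; shift +131.6° → +293.8°.
+293.8° lies outside (−180°, 180°]; subtract 360° → -66.2°.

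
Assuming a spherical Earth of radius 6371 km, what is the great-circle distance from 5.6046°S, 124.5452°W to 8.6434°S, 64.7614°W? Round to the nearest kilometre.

6599 km

Δλ = -64.7614 − -124.5452 = 59.7838°.
Δφ = -8.6434 − -5.6046 = -3.0388°.
a = sin²(Δφ/2) + cos φ₁ · cos φ₂ · sin²(Δλ/2) = 0.245076.
c = 2·atan2(√a, √(1−a)) = 1.03579 rad → d = 6371·c ≈ 6599.01 km.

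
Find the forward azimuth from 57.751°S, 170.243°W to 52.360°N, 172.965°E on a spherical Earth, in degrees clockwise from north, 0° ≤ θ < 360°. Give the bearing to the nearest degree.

Δλ = 172.965 − -170.243 = 343.208°; wrapped into (−180°, 180°]: -16.792°.
θ = atan2( sin Δλ · cos φ₂ , cos φ₁ · sin φ₂ − sin φ₁ · cos φ₂ · cos Δλ )
  = atan2(-0.17643, 0.91701) = -10.890° → normalised to [0°, 360°): 349.110°.

349°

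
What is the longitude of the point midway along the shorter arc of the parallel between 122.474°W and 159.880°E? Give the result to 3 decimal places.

161.297°W

Signed shortest Δλ from -122.474° to +159.880° is -77.646°.
Midpoint longitude = -122.474° + (-77.646°)/2 = -122.474° − 38.823° = -161.297°.
(The naïve average (-122.474 + +159.880)/2 = 18.703° is on the wrong side of the globe.)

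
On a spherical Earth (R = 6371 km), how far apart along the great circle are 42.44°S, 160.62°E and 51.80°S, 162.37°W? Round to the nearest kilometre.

Δλ = -162.37 − 160.62 = -322.99°; wrapped into (−180°, 180°]: 37.01°.
Δφ = -51.80 − -42.44 = -9.36°.
a = sin²(Δφ/2) + cos φ₁ · cos φ₂ · sin²(Δλ/2) = 0.052630.
c = 2·atan2(√a, √(1−a)) = 0.46295 rad → d = 6371·c ≈ 2949.44 km.

2949 km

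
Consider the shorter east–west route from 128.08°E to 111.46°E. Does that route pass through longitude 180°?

No

Signed shortest Δλ = ((111.46 − 128.08 + 180) mod 360) − 180 = -16.62°.
Going west by 16.62° from +128.08° reaches +111.46° without touching 180°.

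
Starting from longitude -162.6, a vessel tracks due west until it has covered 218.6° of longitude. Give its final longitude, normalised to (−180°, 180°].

-21.2°

Start at -162.6°; shift −218.6° → -381.2°.
-381.2° lies outside (−180°, 180°]; add 360° → -21.2°.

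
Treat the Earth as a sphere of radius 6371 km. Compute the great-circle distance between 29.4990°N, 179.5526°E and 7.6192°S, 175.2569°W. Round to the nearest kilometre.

Δλ = -175.2569 − 179.5526 = -354.8095°; wrapped into (−180°, 180°]: 5.1905°.
Δφ = -7.6192 − 29.4990 = -37.1182°.
a = sin²(Δφ/2) + cos φ₁ · cos φ₂ · sin²(Δλ/2) = 0.103073.
c = 2·atan2(√a, √(1−a)) = 0.65367 rad → d = 6371·c ≈ 4164.56 km.

4165 km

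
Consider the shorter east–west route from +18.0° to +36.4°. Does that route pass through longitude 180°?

No

Signed shortest Δλ = ((36.4 − 18.0 + 180) mod 360) − 180 = 18.4°.
Going east by 18.4° from +18.0° reaches +36.4° without touching 180°.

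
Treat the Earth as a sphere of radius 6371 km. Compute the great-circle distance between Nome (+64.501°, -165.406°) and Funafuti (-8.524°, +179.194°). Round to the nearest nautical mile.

Δλ = 179.194 − -165.406 = 344.600°; wrapped into (−180°, 180°]: -15.400°.
Δφ = -8.524 − 64.501 = -73.025°.
a = sin²(Δφ/2) + cos φ₁ · cos φ₂ · sin²(Δλ/2) = 0.361666.
c = 2·atan2(√a, √(1−a)) = 1.29047 rad → d = 6371·c ≈ 8221.59 km ≈ 4439.30 nmi.

4439 nmi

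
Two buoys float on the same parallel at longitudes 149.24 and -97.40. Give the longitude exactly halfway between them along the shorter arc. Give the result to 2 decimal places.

Signed shortest Δλ from +149.24° to -97.40° is +113.36°.
Midpoint longitude = +149.24° + (+113.36°)/2 = +149.24° + 56.68° = +205.92°.
Normalise into (−180°, 180°]: -154.08°.
(The naïve average (+149.24 + -97.40)/2 = 25.92° is on the wrong side of the globe.)

-154.08°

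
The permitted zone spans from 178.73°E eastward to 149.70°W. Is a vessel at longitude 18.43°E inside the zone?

Band width going east from +178.73° to -149.70°: ((-149.70 − 178.73) mod 360) = 31.57°.
Offset of +18.43° east of the west edge: ((18.43 − 178.73) mod 360) = 199.70°.
199.70° > 31.57° ⇒ outside.

No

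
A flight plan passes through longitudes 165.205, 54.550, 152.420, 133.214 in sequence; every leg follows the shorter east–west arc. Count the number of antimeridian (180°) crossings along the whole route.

Leg 1: +165.205° → +54.550°, shortest Δλ = -110.655° (west) — does not cross 180°.
Leg 2: +54.550° → +152.420°, shortest Δλ = 97.87° (east) — does not cross 180°.
Leg 3: +152.420° → +133.214°, shortest Δλ = -19.206° (west) — does not cross 180°.
Total crossings: 0.

0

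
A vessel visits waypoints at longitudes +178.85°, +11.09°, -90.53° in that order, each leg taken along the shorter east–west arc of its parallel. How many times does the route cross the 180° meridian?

0

Leg 1: +178.85° → +11.09°, shortest Δλ = -167.76° (west) — does not cross 180°.
Leg 2: +11.09° → -90.53°, shortest Δλ = -101.62° (west) — does not cross 180°.
Total crossings: 0.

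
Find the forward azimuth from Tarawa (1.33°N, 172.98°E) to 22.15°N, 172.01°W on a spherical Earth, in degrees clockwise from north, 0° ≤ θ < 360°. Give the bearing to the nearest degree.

34°

Δλ = -172.01 − 172.98 = -344.99°; wrapped into (−180°, 180°]: 15.01°.
θ = atan2( sin Δλ · cos φ₂ , cos φ₁ · sin φ₂ − sin φ₁ · cos φ₂ · cos Δλ )
  = atan2(0.23987, 0.35617) = 33.960° → normalised to [0°, 360°): 33.960°.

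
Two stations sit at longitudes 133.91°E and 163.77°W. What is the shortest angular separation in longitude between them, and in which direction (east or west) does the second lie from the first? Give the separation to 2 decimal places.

Raw difference: -163.77 − 133.91 = -297.68°.
Normalise into (−180°, 180°]: -297.68° + 360° = 62.32°.
Positive ⇒ the second point lies to the east; separation 62.32°.

62.32° east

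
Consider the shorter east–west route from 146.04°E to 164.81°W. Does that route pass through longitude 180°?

Yes

Naïve |-164.81 − 146.04| = 310.85° > 180°, so the shorter arc goes the other way round — across 180°.
Signed shortest Δλ = ((-164.81 − 146.04 + 180) mod 360) − 180 = 49.15°.
Going east by 49.15° from +146.04° passes through 180° before reaching -164.81°.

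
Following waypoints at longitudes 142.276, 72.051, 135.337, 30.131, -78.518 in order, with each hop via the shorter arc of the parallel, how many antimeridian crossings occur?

Leg 1: +142.276° → +72.051°, shortest Δλ = -70.225° (west) — does not cross 180°.
Leg 2: +72.051° → +135.337°, shortest Δλ = 63.286° (east) — does not cross 180°.
Leg 3: +135.337° → +30.131°, shortest Δλ = -105.206° (west) — does not cross 180°.
Leg 4: +30.131° → -78.518°, shortest Δλ = -108.649° (west) — does not cross 180°.
Total crossings: 0.

0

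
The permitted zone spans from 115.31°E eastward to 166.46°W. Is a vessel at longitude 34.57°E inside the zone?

No

Band width going east from +115.31° to -166.46°: ((-166.46 − 115.31) mod 360) = 78.23°.
Offset of +34.57° east of the west edge: ((34.57 − 115.31) mod 360) = 279.26°.
279.26° > 78.23° ⇒ outside.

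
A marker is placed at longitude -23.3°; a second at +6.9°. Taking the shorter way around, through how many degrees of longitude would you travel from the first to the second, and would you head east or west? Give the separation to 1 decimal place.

Raw difference: 6.9 − -23.3 = 30.2°.
Normalise into (−180°, 180°]: 30.2° stays 30.2°.
Positive ⇒ the second point lies to the east; separation 30.2°.

30.2° east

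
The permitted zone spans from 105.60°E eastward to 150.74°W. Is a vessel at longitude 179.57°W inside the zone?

Band width going east from +105.60° to -150.74°: ((-150.74 − 105.60) mod 360) = 103.66°.
Offset of -179.57° east of the west edge: ((-179.57 − 105.60) mod 360) = 74.83°.
74.83° ≤ 103.66° ⇒ inside.

Yes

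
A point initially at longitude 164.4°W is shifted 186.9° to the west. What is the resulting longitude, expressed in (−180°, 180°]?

8.7°E

Start at -164.4°; shift −186.9° → -351.3°.
-351.3° lies outside (−180°, 180°]; add 360° → +8.7°.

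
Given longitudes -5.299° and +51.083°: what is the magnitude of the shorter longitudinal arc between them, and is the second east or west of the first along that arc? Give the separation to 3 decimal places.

Raw difference: 51.083 − -5.299 = 56.382°.
Normalise into (−180°, 180°]: 56.382° stays 56.382°.
Positive ⇒ the second point lies to the east; separation 56.382°.

56.382° east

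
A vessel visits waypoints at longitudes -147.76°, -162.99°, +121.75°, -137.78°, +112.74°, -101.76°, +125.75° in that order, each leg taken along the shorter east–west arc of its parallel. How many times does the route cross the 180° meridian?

5

Leg 1: -147.76° → -162.99°, shortest Δλ = -15.23° (west) — does not cross 180°.
Leg 2: -162.99° → +121.75°, shortest Δλ = -75.26° (west) — crosses 180°.
Leg 3: +121.75° → -137.78°, shortest Δλ = 100.47° (east) — crosses 180°.
Leg 4: -137.78° → +112.74°, shortest Δλ = -109.48° (west) — crosses 180°.
Leg 5: +112.74° → -101.76°, shortest Δλ = 145.5° (east) — crosses 180°.
Leg 6: -101.76° → +125.75°, shortest Δλ = -132.49° (west) — crosses 180°.
Total crossings: 5.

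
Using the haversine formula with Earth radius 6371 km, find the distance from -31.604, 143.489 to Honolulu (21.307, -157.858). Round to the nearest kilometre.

Δλ = -157.858 − 143.489 = -301.347°; wrapped into (−180°, 180°]: 58.653°.
Δφ = 21.307 − -31.604 = 52.911°.
a = sin²(Δφ/2) + cos φ₁ · cos φ₂ · sin²(Δλ/2) = 0.388819.
c = 2·atan2(√a, √(1−a)) = 1.34656 rad → d = 6371·c ≈ 8578.94 km.

8579 km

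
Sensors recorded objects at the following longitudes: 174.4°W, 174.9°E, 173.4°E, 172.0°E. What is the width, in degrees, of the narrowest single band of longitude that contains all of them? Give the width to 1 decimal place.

13.6°

Sort the longitudes: -174.4°, +172.0°, +173.4°, +174.9°.
Eastward gaps between consecutive values (wrapping around): 346.4°, 1.4°, 1.5°, 10.7°.
Largest gap = 346.4° ⇒ minimal covering band is its complement: 360° − 346.4° = 13.6°.
Band runs from +172.0° eastward to -174.4°, crossing the antimeridian.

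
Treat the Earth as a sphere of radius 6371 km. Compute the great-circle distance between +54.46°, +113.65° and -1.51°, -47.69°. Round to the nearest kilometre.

Δλ = -47.69 − 113.65 = -161.34°.
Δφ = -1.51 − 54.46 = -55.97°.
a = sin²(Δφ/2) + cos φ₁ · cos φ₂ · sin²(Δλ/2) = 0.785984.
c = 2·atan2(√a, √(1−a)) = 2.17970 rad → d = 6371·c ≈ 13886.86 km.

13887 km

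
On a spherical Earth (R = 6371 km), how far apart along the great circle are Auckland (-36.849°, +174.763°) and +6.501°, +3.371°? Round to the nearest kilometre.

16529 km

Δλ = 3.371 − 174.763 = -171.392°.
Δφ = 6.501 − -36.849 = 43.350°.
a = sin²(Δφ/2) + cos φ₁ · cos φ₂ · sin²(Δλ/2) = 0.927008.
c = 2·atan2(√a, √(1−a)) = 2.59445 rad → d = 6371·c ≈ 16529.26 km.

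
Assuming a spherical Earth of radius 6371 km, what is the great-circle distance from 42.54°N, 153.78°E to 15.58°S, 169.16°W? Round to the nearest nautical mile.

4045 nmi

Δλ = -169.16 − 153.78 = -322.94°; wrapped into (−180°, 180°]: 37.06°.
Δφ = -15.58 − 42.54 = -58.12°.
a = sin²(Δφ/2) + cos φ₁ · cos φ₂ · sin²(Δλ/2) = 0.307610.
c = 2·atan2(√a, √(1−a)) = 1.17583 rad → d = 6371·c ≈ 7491.20 km ≈ 4044.92 nmi.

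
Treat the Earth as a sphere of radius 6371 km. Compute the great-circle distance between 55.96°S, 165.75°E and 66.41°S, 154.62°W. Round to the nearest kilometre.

2364 km

Δλ = -154.62 − 165.75 = -320.37°; wrapped into (−180°, 180°]: 39.63°.
Δφ = -66.41 − -55.96 = -10.45°.
a = sin²(Δφ/2) + cos φ₁ · cos φ₂ · sin²(Δλ/2) = 0.034035.
c = 2·atan2(√a, √(1−a)) = 0.37110 rad → d = 6371·c ≈ 2364.25 km.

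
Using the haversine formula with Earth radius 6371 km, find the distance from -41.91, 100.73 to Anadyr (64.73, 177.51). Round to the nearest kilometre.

Δλ = 177.51 − 100.73 = 76.78°.
Δφ = 64.73 − -41.91 = 106.64°.
a = sin²(Δφ/2) + cos φ₁ · cos φ₂ · sin²(Δλ/2) = 0.765695.
c = 2·atan2(√a, √(1−a)) = 2.13104 rad → d = 6371·c ≈ 13576.84 km.

13577 km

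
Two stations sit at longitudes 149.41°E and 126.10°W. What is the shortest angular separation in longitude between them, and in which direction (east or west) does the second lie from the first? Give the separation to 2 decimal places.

84.49° east

Raw difference: -126.10 − 149.41 = -275.51°.
Normalise into (−180°, 180°]: -275.51° + 360° = 84.49°.
Positive ⇒ the second point lies to the east; separation 84.49°.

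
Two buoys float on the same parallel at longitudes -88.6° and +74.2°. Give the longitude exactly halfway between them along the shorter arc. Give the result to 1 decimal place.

Signed shortest Δλ from -88.6° to +74.2° is +162.8°.
Midpoint longitude = -88.6° + (+162.8°)/2 = -88.6° + 81.4° = -7.2°.

-7.2°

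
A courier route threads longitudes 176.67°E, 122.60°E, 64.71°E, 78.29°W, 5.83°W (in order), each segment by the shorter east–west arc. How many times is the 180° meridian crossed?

0

Leg 1: +176.67° → +122.60°, shortest Δλ = -54.07° (west) — does not cross 180°.
Leg 2: +122.60° → +64.71°, shortest Δλ = -57.89° (west) — does not cross 180°.
Leg 3: +64.71° → -78.29°, shortest Δλ = -143.0° (west) — does not cross 180°.
Leg 4: -78.29° → -5.83°, shortest Δλ = 72.46° (east) — does not cross 180°.
Total crossings: 0.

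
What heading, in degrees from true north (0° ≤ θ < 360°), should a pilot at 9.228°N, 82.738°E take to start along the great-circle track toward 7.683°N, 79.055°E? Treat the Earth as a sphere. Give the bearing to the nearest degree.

Δλ = 79.055 − 82.738 = -3.683°.
θ = atan2( sin Δλ · cos φ₂ , cos φ₁ · sin φ₂ − sin φ₁ · cos φ₂ · cos Δλ )
  = atan2(-0.06366, -0.02663) = -112.703° → normalised to [0°, 360°): 247.297°.

247°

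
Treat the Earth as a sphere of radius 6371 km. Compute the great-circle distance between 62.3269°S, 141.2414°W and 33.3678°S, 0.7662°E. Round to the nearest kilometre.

Δλ = 0.7662 − -141.2414 = 142.0076°.
Δφ = -33.3678 − -62.3269 = 28.9591°.
a = sin²(Δφ/2) + cos φ₁ · cos φ₂ · sin²(Δλ/2) = 0.409290.
c = 2·atan2(√a, √(1−a)) = 1.38837 rad → d = 6371·c ≈ 8845.28 km.

8845 km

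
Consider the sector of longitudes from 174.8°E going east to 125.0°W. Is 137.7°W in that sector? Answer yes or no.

Band width going east from +174.8° to -125.0°: ((-125.0 − 174.8) mod 360) = 60.2°.
Offset of -137.7° east of the west edge: ((-137.7 − 174.8) mod 360) = 47.5°.
47.5° ≤ 60.2° ⇒ inside.

Yes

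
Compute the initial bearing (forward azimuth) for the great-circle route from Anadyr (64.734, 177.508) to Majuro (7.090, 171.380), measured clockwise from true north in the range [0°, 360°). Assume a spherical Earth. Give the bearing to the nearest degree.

Δλ = 171.380 − 177.508 = -6.128°.
θ = atan2( sin Δλ · cos φ₂ , cos φ₁ · sin φ₂ − sin φ₁ · cos φ₂ · cos Δλ )
  = atan2(-0.10593, -0.83961) = -172.809° → normalised to [0°, 360°): 187.191°.

187°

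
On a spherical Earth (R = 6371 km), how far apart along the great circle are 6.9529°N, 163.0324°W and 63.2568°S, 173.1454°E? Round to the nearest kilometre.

Δλ = 173.1454 − -163.0324 = 336.1778°; wrapped into (−180°, 180°]: -23.8222°.
Δφ = -63.2568 − 6.9529 = -70.2097°.
a = sin²(Δφ/2) + cos φ₁ · cos φ₂ · sin²(Δλ/2) = 0.349739.
c = 2·atan2(√a, √(1−a)) = 1.26556 rad → d = 6371·c ≈ 8062.86 km.

8063 km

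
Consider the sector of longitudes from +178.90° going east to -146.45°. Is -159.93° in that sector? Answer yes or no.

Yes

Band width going east from +178.90° to -146.45°: ((-146.45 − 178.90) mod 360) = 34.65°.
Offset of -159.93° east of the west edge: ((-159.93 − 178.90) mod 360) = 21.17°.
21.17° ≤ 34.65° ⇒ inside.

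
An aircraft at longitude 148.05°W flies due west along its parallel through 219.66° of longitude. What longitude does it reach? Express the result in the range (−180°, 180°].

7.71°W

Start at -148.05°; shift −219.66° → -367.71°.
-367.71° lies outside (−180°, 180°]; add 360° → -7.71°.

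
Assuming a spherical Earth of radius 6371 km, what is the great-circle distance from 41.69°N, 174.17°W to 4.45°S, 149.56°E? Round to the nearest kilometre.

Δλ = 149.56 − -174.17 = 323.73°; wrapped into (−180°, 180°]: -36.27°.
Δφ = -4.45 − 41.69 = -46.14°.
a = sin²(Δφ/2) + cos φ₁ · cos φ₂ · sin²(Δλ/2) = 0.225679.
c = 2·atan2(√a, √(1−a)) = 0.99006 rad → d = 6371·c ≈ 6307.65 km.

6308 km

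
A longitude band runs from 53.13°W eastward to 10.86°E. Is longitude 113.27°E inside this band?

Band width going east from -53.13° to +10.86°: ((10.86 − -53.13) mod 360) = 63.99°.
Offset of +113.27° east of the west edge: ((113.27 − -53.13) mod 360) = 166.40°.
166.40° > 63.99° ⇒ outside.

No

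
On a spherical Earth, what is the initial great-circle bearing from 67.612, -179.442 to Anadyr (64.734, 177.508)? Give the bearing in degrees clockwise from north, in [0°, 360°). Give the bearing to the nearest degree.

205°

Δλ = 177.508 − -179.442 = 356.950°; wrapped into (−180°, 180°]: -3.050°.
θ = atan2( sin Δλ · cos φ₂ , cos φ₁ · sin φ₂ − sin φ₁ · cos φ₂ · cos Δλ )
  = atan2(-0.02271, -0.04965) = -155.421° → normalised to [0°, 360°): 204.579°.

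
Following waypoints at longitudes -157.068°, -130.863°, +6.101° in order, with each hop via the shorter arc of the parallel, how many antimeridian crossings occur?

0

Leg 1: -157.068° → -130.863°, shortest Δλ = 26.205° (east) — does not cross 180°.
Leg 2: -130.863° → +6.101°, shortest Δλ = 136.964° (east) — does not cross 180°.
Total crossings: 0.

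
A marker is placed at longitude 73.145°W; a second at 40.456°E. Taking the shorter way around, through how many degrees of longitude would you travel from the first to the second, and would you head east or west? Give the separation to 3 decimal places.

Raw difference: 40.456 − -73.145 = 113.601°.
Normalise into (−180°, 180°]: 113.601° stays 113.601°.
Positive ⇒ the second point lies to the east; separation 113.601°.

113.601° east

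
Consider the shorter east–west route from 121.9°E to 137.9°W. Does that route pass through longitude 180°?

Naïve |-137.9 − 121.9| = 259.8° > 180°, so the shorter arc goes the other way round — across 180°.
Signed shortest Δλ = ((-137.9 − 121.9 + 180) mod 360) − 180 = 100.2°.
Going east by 100.2° from +121.9° passes through 180° before reaching -137.9°.

Yes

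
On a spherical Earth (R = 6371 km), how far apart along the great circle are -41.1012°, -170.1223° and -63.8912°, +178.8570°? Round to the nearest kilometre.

Δλ = 178.8570 − -170.1223 = 348.9793°; wrapped into (−180°, 180°]: -11.0207°.
Δφ = -63.8912 − -41.1012 = -22.7900°.
a = sin²(Δφ/2) + cos φ₁ · cos φ₂ · sin²(Δλ/2) = 0.042092.
c = 2·atan2(√a, √(1−a)) = 0.41326 rad → d = 6371·c ≈ 2632.90 km.

2633 km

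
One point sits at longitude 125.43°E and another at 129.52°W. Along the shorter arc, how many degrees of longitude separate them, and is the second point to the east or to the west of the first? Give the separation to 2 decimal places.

105.05° east

Raw difference: -129.52 − 125.43 = -254.95°.
Normalise into (−180°, 180°]: -254.95° + 360° = 105.05°.
Positive ⇒ the second point lies to the east; separation 105.05°.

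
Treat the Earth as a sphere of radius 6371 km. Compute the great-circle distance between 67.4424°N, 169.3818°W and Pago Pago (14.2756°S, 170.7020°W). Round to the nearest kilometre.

9087 km

Δλ = -170.7020 − -169.3818 = -1.3202°.
Δφ = -14.2756 − 67.4424 = -81.7180°.
a = sin²(Δφ/2) + cos φ₁ · cos φ₂ · sin²(Δλ/2) = 0.428027.
c = 2·atan2(√a, √(1−a)) = 1.42635 rad → d = 6371·c ≈ 9087.26 km.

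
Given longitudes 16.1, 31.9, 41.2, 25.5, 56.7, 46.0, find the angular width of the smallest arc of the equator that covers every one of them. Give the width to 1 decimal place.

Sort the longitudes: +16.1°, +25.5°, +31.9°, +41.2°, +46.0°, +56.7°.
Eastward gaps between consecutive values (wrapping around): 9.4°, 6.4°, 9.3°, 4.8°, 10.7°, 319.4°.
Largest gap = 319.4° ⇒ minimal covering band is its complement: 360° − 319.4° = 40.6°.
Band runs from +16.1° eastward to +56.7°.

40.6°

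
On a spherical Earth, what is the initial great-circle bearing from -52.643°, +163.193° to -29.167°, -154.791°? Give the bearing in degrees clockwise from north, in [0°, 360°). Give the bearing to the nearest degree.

Δλ = -154.791 − 163.193 = -317.984°; wrapped into (−180°, 180°]: 42.016°.
θ = atan2( sin Δλ · cos φ₂ , cos φ₁ · sin φ₂ − sin φ₁ · cos φ₂ · cos Δλ )
  = atan2(0.58447, 0.21996) = 69.377° → normalised to [0°, 360°): 69.377°.

69°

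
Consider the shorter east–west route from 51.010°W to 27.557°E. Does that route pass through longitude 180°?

No

Signed shortest Δλ = ((27.557 − -51.010 + 180) mod 360) − 180 = 78.567°.
Going east by 78.567° from -51.010° reaches +27.557° without touching 180°.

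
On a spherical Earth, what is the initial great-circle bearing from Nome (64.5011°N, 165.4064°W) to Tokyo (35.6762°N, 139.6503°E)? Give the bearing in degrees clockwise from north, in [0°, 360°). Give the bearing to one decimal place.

Δλ = 139.6503 − -165.4064 = 305.0567°; wrapped into (−180°, 180°]: -54.9433°.
θ = atan2( sin Δλ · cos φ₂ , cos φ₁ · sin φ₂ − sin φ₁ · cos φ₂ · cos Δλ )
  = atan2(-0.66496, -0.17007) = -104.347° → normalised to [0°, 360°): 255.653°.

255.7°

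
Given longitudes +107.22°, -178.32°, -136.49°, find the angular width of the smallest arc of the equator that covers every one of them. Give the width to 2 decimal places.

Sort the longitudes: -178.32°, -136.49°, +107.22°.
Eastward gaps between consecutive values (wrapping around): 41.83°, 243.71°, 74.46°.
Largest gap = 243.71° ⇒ minimal covering band is its complement: 360° − 243.71° = 116.29°.
Band runs from +107.22° eastward to -136.49°, crossing the antimeridian.

116.29°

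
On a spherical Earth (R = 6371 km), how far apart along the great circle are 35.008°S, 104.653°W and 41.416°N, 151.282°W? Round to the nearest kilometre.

9738 km

Δλ = -151.282 − -104.653 = -46.629°.
Δφ = 41.416 − -35.008 = 76.424°.
a = sin²(Δφ/2) + cos φ₁ · cos φ₂ · sin²(Δλ/2) = 0.478848.
c = 2·atan2(√a, √(1−a)) = 1.52848 rad → d = 6371·c ≈ 9737.94 km.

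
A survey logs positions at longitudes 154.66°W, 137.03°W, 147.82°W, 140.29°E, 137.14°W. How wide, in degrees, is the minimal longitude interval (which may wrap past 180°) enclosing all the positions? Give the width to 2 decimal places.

Sort the longitudes: -154.66°, -147.82°, -137.14°, -137.03°, +140.29°.
Eastward gaps between consecutive values (wrapping around): 6.84°, 10.68°, 0.11°, 277.32°, 65.05°.
Largest gap = 277.32° ⇒ minimal covering band is its complement: 360° − 277.32° = 82.68°.
Band runs from +140.29° eastward to -137.03°, crossing the antimeridian.

82.68°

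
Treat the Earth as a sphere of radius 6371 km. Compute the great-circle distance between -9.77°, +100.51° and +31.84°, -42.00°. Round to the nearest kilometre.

15447 km

Δλ = -42.00 − 100.51 = -142.51°.
Δφ = 31.84 − -9.77 = 41.61°.
a = sin²(Δφ/2) + cos φ₁ · cos φ₂ · sin²(Δλ/2) = 0.876905.
c = 2·atan2(√a, √(1−a)) = 2.42464 rad → d = 6371·c ≈ 15447.36 km.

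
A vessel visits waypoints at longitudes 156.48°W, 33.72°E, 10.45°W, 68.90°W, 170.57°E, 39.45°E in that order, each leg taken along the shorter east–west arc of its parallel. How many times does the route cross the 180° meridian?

2

Leg 1: -156.48° → +33.72°, shortest Δλ = -169.8° (west) — crosses 180°.
Leg 2: +33.72° → -10.45°, shortest Δλ = -44.17° (west) — does not cross 180°.
Leg 3: -10.45° → -68.90°, shortest Δλ = -58.45° (west) — does not cross 180°.
Leg 4: -68.90° → +170.57°, shortest Δλ = -120.53° (west) — crosses 180°.
Leg 5: +170.57° → +39.45°, shortest Δλ = -131.12° (west) — does not cross 180°.
Total crossings: 2.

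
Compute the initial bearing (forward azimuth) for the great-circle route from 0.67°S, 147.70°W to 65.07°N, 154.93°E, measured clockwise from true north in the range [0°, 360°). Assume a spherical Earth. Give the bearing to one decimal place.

Δλ = 154.93 − -147.70 = 302.63°; wrapped into (−180°, 180°]: -57.37°.
θ = atan2( sin Δλ · cos φ₂ , cos φ₁ · sin φ₂ − sin φ₁ · cos φ₂ · cos Δλ )
  = atan2(-0.35498, 0.90942) = -21.323° → normalised to [0°, 360°): 338.677°.

338.7°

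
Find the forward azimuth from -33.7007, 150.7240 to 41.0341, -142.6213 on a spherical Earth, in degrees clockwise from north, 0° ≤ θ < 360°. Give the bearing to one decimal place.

Δλ = -142.6213 − 150.7240 = -293.3453°; wrapped into (−180°, 180°]: 66.6547°.
θ = atan2( sin Δλ · cos φ₂ , cos φ₁ · sin φ₂ − sin φ₁ · cos φ₂ · cos Δλ )
  = atan2(0.69257, 0.71203) = 44.206° → normalised to [0°, 360°): 44.206°.

44.2°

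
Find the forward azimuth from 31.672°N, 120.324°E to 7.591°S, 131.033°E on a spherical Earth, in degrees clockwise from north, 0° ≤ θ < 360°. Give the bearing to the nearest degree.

Δλ = 131.033 − 120.324 = 10.709°.
θ = atan2( sin Δλ · cos φ₂ , cos φ₁ · sin φ₂ − sin φ₁ · cos φ₂ · cos Δλ )
  = atan2(0.18419, -0.62382) = 163.550° → normalised to [0°, 360°): 163.550°.

164°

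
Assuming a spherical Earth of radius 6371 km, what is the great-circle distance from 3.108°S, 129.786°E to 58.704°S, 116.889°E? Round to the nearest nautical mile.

Δλ = 116.889 − 129.786 = -12.897°.
Δφ = -58.704 − -3.108 = -55.596°.
a = sin²(Δφ/2) + cos φ₁ · cos φ₂ · sin²(Δλ/2) = 0.224030.
c = 2·atan2(√a, √(1−a)) = 0.98611 rad → d = 6371·c ≈ 6282.49 km ≈ 3392.28 nmi.

3392 nmi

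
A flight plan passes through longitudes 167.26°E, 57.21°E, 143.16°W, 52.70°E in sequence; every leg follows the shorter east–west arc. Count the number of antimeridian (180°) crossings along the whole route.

Leg 1: +167.26° → +57.21°, shortest Δλ = -110.05° (west) — does not cross 180°.
Leg 2: +57.21° → -143.16°, shortest Δλ = 159.63° (east) — crosses 180°.
Leg 3: -143.16° → +52.70°, shortest Δλ = -164.14° (west) — crosses 180°.
Total crossings: 2.

2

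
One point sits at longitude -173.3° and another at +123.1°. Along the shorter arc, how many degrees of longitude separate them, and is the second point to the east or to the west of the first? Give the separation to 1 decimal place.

63.6° west

Raw difference: 123.1 − -173.3 = 296.4°.
Normalise into (−180°, 180°]: 296.4° − 360° = -63.6°.
Negative ⇒ the second point lies to the west; separation 63.6°.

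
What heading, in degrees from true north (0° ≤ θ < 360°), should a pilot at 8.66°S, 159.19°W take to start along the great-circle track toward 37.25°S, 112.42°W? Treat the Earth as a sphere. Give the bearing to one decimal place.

131.7°

Δλ = -112.42 − -159.19 = 46.77°.
θ = atan2( sin Δλ · cos φ₂ , cos φ₁ · sin φ₂ − sin φ₁ · cos φ₂ · cos Δλ )
  = atan2(0.57998, -0.51630) = 131.676° → normalised to [0°, 360°): 131.676°.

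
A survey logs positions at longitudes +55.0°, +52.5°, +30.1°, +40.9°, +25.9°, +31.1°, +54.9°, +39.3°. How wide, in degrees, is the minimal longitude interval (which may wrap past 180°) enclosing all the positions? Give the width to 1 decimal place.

Sort the longitudes: +25.9°, +30.1°, +31.1°, +39.3°, +40.9°, +52.5°, +54.9°, +55.0°.
Eastward gaps between consecutive values (wrapping around): 4.2°, 1.0°, 8.2°, 1.6°, 11.6°, 2.4°, 0.1°, 330.9°.
Largest gap = 330.9° ⇒ minimal covering band is its complement: 360° − 330.9° = 29.1°.
Band runs from +25.9° eastward to +55.0°.

29.1°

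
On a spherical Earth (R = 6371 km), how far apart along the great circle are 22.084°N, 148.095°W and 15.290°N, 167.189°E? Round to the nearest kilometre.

4754 km

Δλ = 167.189 − -148.095 = 315.284°; wrapped into (−180°, 180°]: -44.716°.
Δφ = 15.290 − 22.084 = -6.794°.
a = sin²(Δφ/2) + cos φ₁ · cos φ₂ · sin²(Δλ/2) = 0.132847.
c = 2·atan2(√a, √(1−a)) = 0.74615 rad → d = 6371·c ≈ 4753.75 km.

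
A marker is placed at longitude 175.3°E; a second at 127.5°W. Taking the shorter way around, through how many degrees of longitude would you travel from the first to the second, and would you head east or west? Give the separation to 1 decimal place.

57.2° east

Raw difference: -127.5 − 175.3 = -302.8°.
Normalise into (−180°, 180°]: -302.8° + 360° = 57.2°.
Positive ⇒ the second point lies to the east; separation 57.2°.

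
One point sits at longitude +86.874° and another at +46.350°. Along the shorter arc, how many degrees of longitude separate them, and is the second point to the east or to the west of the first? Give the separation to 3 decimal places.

40.524° west

Raw difference: 46.350 − 86.874 = -40.524°.
Normalise into (−180°, 180°]: -40.524° stays -40.524°.
Negative ⇒ the second point lies to the west; separation 40.524°.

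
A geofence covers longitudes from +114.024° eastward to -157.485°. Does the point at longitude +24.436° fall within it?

Band width going east from +114.024° to -157.485°: ((-157.485 − 114.024) mod 360) = 88.491°.
Offset of +24.436° east of the west edge: ((24.436 − 114.024) mod 360) = 270.412°.
270.412° > 88.491° ⇒ outside.

No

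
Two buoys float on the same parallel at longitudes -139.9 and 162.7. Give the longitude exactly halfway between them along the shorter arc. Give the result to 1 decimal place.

Signed shortest Δλ from -139.9° to +162.7° is -57.4°.
Midpoint longitude = -139.9° + (-57.4°)/2 = -139.9° − 28.7° = -168.6°.
(The naïve average (-139.9 + +162.7)/2 = 11.4° is on the wrong side of the globe.)

-168.6°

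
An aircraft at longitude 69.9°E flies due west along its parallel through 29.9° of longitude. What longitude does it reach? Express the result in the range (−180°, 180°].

40.0°E

Start at +69.9°; shift −29.9° → +40.0°.
+40.0° already lies in (−180°, 180°].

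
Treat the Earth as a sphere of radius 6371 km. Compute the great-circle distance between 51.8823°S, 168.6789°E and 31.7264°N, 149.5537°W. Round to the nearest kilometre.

Δλ = -149.5537 − 168.6789 = -318.2326°; wrapped into (−180°, 180°]: 41.7674°.
Δφ = 31.7264 − -51.8823 = 83.6087°.
a = sin²(Δφ/2) + cos φ₁ · cos φ₂ · sin²(Δλ/2) = 0.511059.
c = 2·atan2(√a, √(1−a)) = 1.59292 rad → d = 6371·c ≈ 10148.47 km.

10148 km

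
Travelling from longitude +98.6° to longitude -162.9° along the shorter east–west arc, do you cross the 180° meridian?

Naïve |-162.9 − 98.6| = 261.5° > 180°, so the shorter arc goes the other way round — across 180°.
Signed shortest Δλ = ((-162.9 − 98.6 + 180) mod 360) − 180 = 98.5°.
Going east by 98.5° from +98.6° passes through 180° before reaching -162.9°.

Yes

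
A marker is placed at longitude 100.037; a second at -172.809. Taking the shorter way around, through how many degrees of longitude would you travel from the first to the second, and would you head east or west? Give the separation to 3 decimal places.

87.154° east

Raw difference: -172.809 − 100.037 = -272.846°.
Normalise into (−180°, 180°]: -272.846° + 360° = 87.154°.
Positive ⇒ the second point lies to the east; separation 87.154°.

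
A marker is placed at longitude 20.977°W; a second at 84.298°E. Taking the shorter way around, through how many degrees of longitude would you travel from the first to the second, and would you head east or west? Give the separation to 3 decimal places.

Raw difference: 84.298 − -20.977 = 105.275°.
Normalise into (−180°, 180°]: 105.275° stays 105.275°.
Positive ⇒ the second point lies to the east; separation 105.275°.

105.275° east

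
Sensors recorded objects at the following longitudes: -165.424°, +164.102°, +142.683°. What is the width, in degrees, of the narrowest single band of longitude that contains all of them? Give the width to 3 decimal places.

51.893°

Sort the longitudes: -165.424°, +142.683°, +164.102°.
Eastward gaps between consecutive values (wrapping around): 308.107°, 21.419°, 30.474°.
Largest gap = 308.107° ⇒ minimal covering band is its complement: 360° − 308.107° = 51.893°.
Band runs from +142.683° eastward to -165.424°, crossing the antimeridian.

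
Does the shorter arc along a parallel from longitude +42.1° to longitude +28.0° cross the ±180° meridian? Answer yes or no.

No

Signed shortest Δλ = ((28.0 − 42.1 + 180) mod 360) − 180 = -14.1°.
Going west by 14.1° from +42.1° reaches +28.0° without touching 180°.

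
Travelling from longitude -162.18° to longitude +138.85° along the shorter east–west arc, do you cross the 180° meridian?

Naïve |138.85 − -162.18| = 301.03° > 180°, so the shorter arc goes the other way round — across 180°.
Signed shortest Δλ = ((138.85 − -162.18 + 180) mod 360) − 180 = -58.97°.
Going west by 58.97° from -162.18° passes through 180° before reaching +138.85°.

Yes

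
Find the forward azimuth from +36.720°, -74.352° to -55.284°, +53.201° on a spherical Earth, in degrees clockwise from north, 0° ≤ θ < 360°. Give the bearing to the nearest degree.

Δλ = 53.201 − -74.352 = 127.553°.
θ = atan2( sin Δλ · cos φ₂ , cos φ₁ · sin φ₂ − sin φ₁ · cos φ₂ · cos Δλ )
  = atan2(0.45150, -0.45134) = 134.989° → normalised to [0°, 360°): 134.989°.

135°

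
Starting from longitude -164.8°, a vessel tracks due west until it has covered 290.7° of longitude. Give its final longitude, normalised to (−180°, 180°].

-95.5°

Start at -164.8°; shift −290.7° → -455.5°.
-455.5° lies outside (−180°, 180°]; add 360° → -95.5°.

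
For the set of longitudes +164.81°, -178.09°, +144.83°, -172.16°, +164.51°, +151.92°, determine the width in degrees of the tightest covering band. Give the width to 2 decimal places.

Sort the longitudes: -178.09°, -172.16°, +144.83°, +151.92°, +164.51°, +164.81°.
Eastward gaps between consecutive values (wrapping around): 5.93°, 316.99°, 7.09°, 12.59°, 0.30°, 17.10°.
Largest gap = 316.99° ⇒ minimal covering band is its complement: 360° − 316.99° = 43.01°.
Band runs from +144.83° eastward to -172.16°, crossing the antimeridian.

43.01°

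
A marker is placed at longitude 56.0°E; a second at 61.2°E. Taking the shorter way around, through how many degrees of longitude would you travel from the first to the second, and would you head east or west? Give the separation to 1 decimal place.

Raw difference: 61.2 − 56.0 = 5.2°.
Normalise into (−180°, 180°]: 5.2° stays 5.2°.
Positive ⇒ the second point lies to the east; separation 5.2°.

5.2° east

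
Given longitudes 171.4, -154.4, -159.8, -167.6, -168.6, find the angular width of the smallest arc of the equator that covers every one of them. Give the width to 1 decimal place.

34.2°

Sort the longitudes: -168.6°, -167.6°, -159.8°, -154.4°, +171.4°.
Eastward gaps between consecutive values (wrapping around): 1.0°, 7.8°, 5.4°, 325.8°, 20.0°.
Largest gap = 325.8° ⇒ minimal covering band is its complement: 360° − 325.8° = 34.2°.
Band runs from +171.4° eastward to -154.4°, crossing the antimeridian.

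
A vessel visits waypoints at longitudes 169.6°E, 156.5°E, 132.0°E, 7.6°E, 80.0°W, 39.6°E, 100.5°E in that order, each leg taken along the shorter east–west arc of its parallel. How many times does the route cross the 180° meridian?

Leg 1: +169.6° → +156.5°, shortest Δλ = -13.1° (west) — does not cross 180°.
Leg 2: +156.5° → +132.0°, shortest Δλ = -24.5° (west) — does not cross 180°.
Leg 3: +132.0° → +7.6°, shortest Δλ = -124.4° (west) — does not cross 180°.
Leg 4: +7.6° → -80.0°, shortest Δλ = -87.6° (west) — does not cross 180°.
Leg 5: -80.0° → +39.6°, shortest Δλ = 119.6° (east) — does not cross 180°.
Leg 6: +39.6° → +100.5°, shortest Δλ = 60.9° (east) — does not cross 180°.
Total crossings: 0.

0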